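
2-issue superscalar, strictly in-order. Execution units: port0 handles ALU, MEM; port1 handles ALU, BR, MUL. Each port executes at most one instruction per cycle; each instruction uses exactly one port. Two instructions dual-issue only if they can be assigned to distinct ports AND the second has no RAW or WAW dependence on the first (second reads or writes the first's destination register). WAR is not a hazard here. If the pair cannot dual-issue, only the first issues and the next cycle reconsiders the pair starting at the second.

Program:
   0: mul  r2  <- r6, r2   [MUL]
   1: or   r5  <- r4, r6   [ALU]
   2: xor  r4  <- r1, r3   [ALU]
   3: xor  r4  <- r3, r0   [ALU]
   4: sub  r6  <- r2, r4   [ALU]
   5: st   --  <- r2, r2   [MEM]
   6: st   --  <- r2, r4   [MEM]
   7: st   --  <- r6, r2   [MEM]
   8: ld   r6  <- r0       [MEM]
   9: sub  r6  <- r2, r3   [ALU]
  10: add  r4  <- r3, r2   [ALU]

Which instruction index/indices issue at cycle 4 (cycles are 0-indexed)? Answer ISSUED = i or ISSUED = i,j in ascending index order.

#0 head=0: mul.MUL;or.ALU i0+i1 pair
#1 head=2: xor.ALU i2 WAW r4
#2 head=3: xor.ALU i3 RAW r4
#3 head=4: sub.ALU;st.MEM i4+i5 pair
#4 head=6: st.MEM i6 no-port MEM/MEM
#5 head=7: st.MEM i7 no-port MEM/MEM
#6 head=8: ld.MEM i8 WAW r6
#7 head=9: sub.ALU;add.ALU i9+i10 pair

ISSUED = 6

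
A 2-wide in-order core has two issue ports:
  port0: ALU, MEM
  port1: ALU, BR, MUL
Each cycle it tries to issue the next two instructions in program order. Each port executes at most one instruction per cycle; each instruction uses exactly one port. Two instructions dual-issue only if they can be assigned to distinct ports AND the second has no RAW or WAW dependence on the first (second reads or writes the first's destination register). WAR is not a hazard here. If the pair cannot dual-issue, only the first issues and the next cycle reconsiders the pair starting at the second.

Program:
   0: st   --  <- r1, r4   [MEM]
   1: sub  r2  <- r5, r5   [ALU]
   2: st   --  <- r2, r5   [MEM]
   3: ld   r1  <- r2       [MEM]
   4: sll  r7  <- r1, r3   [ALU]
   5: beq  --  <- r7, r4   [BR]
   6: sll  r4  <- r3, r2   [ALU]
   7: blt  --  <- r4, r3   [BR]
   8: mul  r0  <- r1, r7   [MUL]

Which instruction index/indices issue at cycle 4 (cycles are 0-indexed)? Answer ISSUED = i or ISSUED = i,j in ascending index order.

c0: i0/i1 st;sub  pair
c1: i2 st  no-port MEM/MEM
c2: i3 ld  RAW r1
c3: i4 sll  RAW r7
c4: i5/i6 beq;sll  pair
c5: i7 blt  no-port BR/MUL
c6: i8 mul  tail

ISSUED = 5,6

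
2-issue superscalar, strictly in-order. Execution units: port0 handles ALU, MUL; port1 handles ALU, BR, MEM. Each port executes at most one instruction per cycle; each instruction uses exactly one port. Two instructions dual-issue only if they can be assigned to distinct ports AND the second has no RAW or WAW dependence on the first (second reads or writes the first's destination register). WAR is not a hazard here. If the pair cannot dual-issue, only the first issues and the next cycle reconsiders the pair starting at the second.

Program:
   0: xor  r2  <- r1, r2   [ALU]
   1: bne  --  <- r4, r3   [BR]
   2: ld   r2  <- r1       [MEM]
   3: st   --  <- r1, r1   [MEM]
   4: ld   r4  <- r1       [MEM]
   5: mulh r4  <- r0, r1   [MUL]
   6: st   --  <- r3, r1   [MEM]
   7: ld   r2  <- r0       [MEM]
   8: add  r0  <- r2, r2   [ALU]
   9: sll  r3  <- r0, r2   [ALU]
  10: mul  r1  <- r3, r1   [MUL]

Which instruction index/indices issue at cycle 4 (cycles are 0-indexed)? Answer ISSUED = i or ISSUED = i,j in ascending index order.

ISSUED = 5,6

0. xor+bne @i0&i1  | pair
1. ld @i2  | no-port MEM/MEM
2. st @i3  | no-port MEM/MEM
3. ld @i4  | WAW r4
4. mulh+st @i5&i6  | pair
5. ld @i7  | RAW r2
6. add @i8  | RAW r0
7. sll @i9  | RAW r3
8. mul @i10  | tail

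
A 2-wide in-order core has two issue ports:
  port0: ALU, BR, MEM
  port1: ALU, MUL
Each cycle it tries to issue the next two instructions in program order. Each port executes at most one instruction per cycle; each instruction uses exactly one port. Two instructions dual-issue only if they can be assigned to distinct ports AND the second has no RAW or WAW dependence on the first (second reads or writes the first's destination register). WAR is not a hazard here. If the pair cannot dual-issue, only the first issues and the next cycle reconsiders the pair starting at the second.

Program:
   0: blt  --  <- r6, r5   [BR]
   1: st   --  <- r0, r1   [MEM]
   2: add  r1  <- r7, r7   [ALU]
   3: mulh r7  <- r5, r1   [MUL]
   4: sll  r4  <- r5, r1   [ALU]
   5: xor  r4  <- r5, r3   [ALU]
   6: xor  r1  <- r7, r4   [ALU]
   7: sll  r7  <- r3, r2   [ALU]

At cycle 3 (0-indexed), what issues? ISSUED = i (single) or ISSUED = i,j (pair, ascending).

[0] i0  blt  -- no-port BR/MEM
[1] i1+i2  st/add  -- dual
[2] i3+i4  mulh/sll  -- dual
[3] i5  xor  -- RAW r4
[4] i6+i7  xor/sll  -- dual

ISSUED = 5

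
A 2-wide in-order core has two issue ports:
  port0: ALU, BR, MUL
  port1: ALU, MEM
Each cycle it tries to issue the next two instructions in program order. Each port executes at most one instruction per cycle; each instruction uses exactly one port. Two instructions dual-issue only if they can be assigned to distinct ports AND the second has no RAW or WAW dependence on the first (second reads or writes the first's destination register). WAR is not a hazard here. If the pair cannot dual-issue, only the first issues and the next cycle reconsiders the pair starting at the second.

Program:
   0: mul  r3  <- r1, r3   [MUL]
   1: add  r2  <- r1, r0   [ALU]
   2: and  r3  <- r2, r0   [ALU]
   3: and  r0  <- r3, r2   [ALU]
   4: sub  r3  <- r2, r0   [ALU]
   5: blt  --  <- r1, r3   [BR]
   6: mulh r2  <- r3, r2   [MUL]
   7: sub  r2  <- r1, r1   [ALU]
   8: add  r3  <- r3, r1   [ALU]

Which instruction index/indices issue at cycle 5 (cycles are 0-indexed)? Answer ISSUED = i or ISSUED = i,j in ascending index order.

0. mul.MUL+add.ALU @i0+i1  | pair
1. and.ALU @i2  | RAW r3
2. and.ALU @i3  | RAW r0
3. sub.ALU @i4  | RAW r3
4. blt.BR @i5  | no-port BR/MUL
5. mulh.MUL @i6  | WAW r2
6. sub.ALU+add.ALU @i7+i8  | pair

ISSUED = 6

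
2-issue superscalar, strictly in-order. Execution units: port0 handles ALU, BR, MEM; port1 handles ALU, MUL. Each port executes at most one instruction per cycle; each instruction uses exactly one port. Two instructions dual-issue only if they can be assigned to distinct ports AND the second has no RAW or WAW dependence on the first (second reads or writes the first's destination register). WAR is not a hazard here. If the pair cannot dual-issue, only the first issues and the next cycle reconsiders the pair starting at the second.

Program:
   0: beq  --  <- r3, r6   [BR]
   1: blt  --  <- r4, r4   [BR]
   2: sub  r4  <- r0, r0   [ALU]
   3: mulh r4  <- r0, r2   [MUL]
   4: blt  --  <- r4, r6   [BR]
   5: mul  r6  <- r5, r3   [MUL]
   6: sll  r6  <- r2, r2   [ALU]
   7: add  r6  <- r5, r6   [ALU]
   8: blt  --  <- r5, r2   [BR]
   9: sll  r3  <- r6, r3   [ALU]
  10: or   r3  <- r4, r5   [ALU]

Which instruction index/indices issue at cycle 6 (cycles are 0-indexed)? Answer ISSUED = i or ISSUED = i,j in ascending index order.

  cy0 -> i0 (beq) no-port BR/BR
  cy1 -> i1+i2 (blt;sub) dual
  cy2 -> i3 (mulh) RAW r4
  cy3 -> i4+i5 (blt;mul) dual
  cy4 -> i6 (sll) RAW+WAW r6
  cy5 -> i7+i8 (add;blt) dual
  cy6 -> i9 (sll) WAW r3
  cy7 -> i10 (or) tail

ISSUED = 9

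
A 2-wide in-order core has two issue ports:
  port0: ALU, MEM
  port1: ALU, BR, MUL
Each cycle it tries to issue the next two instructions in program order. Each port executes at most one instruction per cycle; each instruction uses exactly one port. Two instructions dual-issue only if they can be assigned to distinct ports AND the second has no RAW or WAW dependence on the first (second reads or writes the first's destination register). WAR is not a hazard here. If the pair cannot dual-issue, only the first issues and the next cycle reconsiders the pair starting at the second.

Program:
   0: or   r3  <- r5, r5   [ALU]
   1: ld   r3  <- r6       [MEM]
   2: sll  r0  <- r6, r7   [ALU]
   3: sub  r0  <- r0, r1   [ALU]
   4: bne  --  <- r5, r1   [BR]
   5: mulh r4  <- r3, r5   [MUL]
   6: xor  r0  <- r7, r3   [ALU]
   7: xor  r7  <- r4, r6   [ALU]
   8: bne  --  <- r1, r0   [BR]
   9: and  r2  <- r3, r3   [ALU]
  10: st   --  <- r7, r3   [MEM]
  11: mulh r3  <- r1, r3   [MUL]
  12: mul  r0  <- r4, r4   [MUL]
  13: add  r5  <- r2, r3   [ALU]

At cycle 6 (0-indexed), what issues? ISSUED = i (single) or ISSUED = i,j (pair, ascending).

ISSUED = 11

t=0 i0:or ; WAW r3
t=1 i1+i2:ld+sll ; 2-wide
t=2 i3+i4:sub+bne ; 2-wide
t=3 i5+i6:mulh+xor ; 2-wide
t=4 i7+i8:xor+bne ; 2-wide
t=5 i9+i10:and+st ; 2-wide
t=6 i11:mulh ; no-port MUL/MUL
t=7 i12+i13:mul+add ; 2-wide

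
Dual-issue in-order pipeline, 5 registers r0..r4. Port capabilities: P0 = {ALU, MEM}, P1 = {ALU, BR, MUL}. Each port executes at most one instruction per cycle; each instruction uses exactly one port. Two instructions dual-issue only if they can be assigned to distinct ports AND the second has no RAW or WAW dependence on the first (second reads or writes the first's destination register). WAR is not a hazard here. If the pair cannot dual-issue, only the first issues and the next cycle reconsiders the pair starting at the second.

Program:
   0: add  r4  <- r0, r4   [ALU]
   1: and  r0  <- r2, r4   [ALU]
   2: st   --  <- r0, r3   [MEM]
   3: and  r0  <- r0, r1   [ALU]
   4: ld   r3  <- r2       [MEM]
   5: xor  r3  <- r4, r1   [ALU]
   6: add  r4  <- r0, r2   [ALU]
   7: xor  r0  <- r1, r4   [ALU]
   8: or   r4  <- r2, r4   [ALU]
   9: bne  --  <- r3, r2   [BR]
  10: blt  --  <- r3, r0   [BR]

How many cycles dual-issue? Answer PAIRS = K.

#0 head=0: add i0 RAW r4
#1 head=1: and i1 RAW r0
#2 head=2: st;and i2+i3 2-wide
#3 head=4: ld i4 WAW r3
#4 head=5: xor;add i5+i6 2-wide
#5 head=7: xor;or i7+i8 2-wide
#6 head=9: bne i9 no-port BR/BR
#7 head=10: blt i10 tail

PAIRS = 3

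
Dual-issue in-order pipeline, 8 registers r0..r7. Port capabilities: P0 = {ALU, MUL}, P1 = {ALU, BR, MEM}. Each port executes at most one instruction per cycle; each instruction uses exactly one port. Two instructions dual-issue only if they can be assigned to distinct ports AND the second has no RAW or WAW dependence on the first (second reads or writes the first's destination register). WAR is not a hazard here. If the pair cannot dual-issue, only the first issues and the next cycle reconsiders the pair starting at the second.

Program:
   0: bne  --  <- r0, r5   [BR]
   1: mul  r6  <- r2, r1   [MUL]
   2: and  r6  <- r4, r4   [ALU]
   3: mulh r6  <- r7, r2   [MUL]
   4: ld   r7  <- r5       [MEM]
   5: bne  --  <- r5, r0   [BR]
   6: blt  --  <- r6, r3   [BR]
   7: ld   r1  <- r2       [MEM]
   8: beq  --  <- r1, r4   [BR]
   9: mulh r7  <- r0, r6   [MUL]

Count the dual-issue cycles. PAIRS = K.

PAIRS = 3

0. bne/mul @i0/i1  | 2-wide
1. and @i2  | WAW r6
2. mulh/ld @i3/i4  | 2-wide
3. bne @i5  | no-port BR/BR
4. blt @i6  | no-port BR/MEM
5. ld @i7  | no-port MEM/BR
6. beq/mulh @i8/i9  | 2-wide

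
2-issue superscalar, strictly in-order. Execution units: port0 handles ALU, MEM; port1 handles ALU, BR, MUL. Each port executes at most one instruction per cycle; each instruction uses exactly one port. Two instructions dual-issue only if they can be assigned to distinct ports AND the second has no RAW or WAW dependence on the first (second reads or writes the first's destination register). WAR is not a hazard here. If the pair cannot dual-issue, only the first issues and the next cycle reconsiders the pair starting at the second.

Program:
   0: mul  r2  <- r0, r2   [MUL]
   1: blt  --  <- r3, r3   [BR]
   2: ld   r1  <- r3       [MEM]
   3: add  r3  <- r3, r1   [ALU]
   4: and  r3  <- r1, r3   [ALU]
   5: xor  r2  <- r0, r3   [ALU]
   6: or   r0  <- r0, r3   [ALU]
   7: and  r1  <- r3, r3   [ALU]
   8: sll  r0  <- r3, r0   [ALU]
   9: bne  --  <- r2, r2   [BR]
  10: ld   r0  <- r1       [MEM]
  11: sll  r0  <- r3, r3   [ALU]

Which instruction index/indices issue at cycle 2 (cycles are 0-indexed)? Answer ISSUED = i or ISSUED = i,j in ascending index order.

  cy0 -> i0 (mul) no-port MUL/BR
  cy1 -> i1+i2 (blt;ld) dual
  cy2 -> i3 (add) RAW+WAW r3
  cy3 -> i4 (and) RAW r3
  cy4 -> i5+i6 (xor;or) dual
  cy5 -> i7+i8 (and;sll) dual
  cy6 -> i9+i10 (bne;ld) dual
  cy7 -> i11 (sll) tail

ISSUED = 3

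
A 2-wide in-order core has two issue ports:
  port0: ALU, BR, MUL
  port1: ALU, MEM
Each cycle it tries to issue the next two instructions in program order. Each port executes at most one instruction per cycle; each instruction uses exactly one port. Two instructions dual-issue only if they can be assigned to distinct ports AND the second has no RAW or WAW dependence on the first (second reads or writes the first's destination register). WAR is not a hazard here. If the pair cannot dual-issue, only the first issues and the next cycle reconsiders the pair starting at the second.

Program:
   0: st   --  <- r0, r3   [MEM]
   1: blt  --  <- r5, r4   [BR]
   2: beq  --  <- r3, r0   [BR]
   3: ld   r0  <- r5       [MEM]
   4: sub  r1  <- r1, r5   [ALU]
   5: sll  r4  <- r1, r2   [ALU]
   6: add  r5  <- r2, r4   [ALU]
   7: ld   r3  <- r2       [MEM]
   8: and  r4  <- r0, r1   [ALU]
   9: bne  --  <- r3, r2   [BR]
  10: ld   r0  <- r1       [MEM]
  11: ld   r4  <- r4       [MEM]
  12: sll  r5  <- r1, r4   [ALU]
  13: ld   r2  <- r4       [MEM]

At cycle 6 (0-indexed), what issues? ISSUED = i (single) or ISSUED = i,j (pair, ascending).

ISSUED = 10

0. st+blt @i0/i1  | dual
1. beq+ld @i2/i3  | dual
2. sub @i4  | RAW r1
3. sll @i5  | RAW r4
4. add+ld @i6/i7  | dual
5. and+bne @i8/i9  | dual
6. ld @i10  | no-port MEM/MEM
7. ld @i11  | RAW r4
8. sll+ld @i12/i13  | dual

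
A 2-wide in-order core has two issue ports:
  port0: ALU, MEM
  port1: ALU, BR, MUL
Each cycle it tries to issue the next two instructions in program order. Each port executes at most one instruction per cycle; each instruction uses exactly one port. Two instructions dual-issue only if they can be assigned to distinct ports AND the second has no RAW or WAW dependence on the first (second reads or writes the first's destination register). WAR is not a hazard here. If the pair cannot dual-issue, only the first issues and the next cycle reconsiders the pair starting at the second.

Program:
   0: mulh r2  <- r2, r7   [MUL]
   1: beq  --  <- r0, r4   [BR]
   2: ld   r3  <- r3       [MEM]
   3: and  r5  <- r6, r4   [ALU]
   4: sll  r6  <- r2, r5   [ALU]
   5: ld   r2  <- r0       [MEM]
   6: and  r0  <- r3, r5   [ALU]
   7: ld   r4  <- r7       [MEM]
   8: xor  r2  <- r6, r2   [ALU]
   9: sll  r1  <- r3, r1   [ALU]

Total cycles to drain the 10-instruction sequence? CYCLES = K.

CYCLES = 6

c0: i0 mulh  no-port MUL/BR
c1: i1/i2 beq/ld  pair
c2: i3 and  RAW r5
c3: i4/i5 sll/ld  pair
c4: i6/i7 and/ld  pair
c5: i8/i9 xor/sll  pair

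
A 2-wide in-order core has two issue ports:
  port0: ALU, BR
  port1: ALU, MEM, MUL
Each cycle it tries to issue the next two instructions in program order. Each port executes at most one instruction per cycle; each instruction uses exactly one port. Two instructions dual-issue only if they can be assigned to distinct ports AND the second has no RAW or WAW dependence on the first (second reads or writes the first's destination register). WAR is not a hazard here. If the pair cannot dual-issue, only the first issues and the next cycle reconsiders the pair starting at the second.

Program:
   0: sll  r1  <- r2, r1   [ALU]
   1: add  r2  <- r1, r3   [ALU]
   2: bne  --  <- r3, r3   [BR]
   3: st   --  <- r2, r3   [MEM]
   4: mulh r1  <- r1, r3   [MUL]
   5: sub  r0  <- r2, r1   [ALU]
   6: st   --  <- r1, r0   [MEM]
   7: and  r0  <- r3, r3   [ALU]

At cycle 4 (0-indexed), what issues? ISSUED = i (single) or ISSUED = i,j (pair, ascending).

ISSUED = 5

t=0 i0:sll.ALU ; RAW r1
t=1 i1&i2:add.ALU+bne.BR ; pair
t=2 i3:st.MEM ; no-port MEM/MUL
t=3 i4:mulh.MUL ; RAW r1
t=4 i5:sub.ALU ; RAW r0
t=5 i6&i7:st.MEM+and.ALU ; pair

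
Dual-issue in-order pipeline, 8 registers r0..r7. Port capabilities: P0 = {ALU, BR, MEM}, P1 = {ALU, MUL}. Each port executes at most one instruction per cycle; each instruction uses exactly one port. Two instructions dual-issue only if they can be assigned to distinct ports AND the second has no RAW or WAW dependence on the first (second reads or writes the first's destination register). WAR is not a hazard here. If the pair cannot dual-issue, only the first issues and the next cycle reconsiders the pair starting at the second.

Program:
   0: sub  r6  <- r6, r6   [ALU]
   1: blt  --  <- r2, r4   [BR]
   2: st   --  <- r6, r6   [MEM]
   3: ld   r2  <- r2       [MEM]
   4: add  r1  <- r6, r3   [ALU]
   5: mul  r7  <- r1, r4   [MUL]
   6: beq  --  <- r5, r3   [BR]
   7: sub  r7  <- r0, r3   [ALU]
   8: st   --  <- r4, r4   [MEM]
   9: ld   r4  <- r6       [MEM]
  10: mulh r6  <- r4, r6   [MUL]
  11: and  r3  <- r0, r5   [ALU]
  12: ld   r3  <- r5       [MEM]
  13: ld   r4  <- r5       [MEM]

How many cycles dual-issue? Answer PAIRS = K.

PAIRS = 5

c0: i0+i1 sub.ALU blt.BR  2-wide
c1: i2 st.MEM  no-port MEM/MEM
c2: i3+i4 ld.MEM add.ALU  2-wide
c3: i5+i6 mul.MUL beq.BR  2-wide
c4: i7+i8 sub.ALU st.MEM  2-wide
c5: i9 ld.MEM  RAW r4
c6: i10+i11 mulh.MUL and.ALU  2-wide
c7: i12 ld.MEM  no-port MEM/MEM
c8: i13 ld.MEM  tail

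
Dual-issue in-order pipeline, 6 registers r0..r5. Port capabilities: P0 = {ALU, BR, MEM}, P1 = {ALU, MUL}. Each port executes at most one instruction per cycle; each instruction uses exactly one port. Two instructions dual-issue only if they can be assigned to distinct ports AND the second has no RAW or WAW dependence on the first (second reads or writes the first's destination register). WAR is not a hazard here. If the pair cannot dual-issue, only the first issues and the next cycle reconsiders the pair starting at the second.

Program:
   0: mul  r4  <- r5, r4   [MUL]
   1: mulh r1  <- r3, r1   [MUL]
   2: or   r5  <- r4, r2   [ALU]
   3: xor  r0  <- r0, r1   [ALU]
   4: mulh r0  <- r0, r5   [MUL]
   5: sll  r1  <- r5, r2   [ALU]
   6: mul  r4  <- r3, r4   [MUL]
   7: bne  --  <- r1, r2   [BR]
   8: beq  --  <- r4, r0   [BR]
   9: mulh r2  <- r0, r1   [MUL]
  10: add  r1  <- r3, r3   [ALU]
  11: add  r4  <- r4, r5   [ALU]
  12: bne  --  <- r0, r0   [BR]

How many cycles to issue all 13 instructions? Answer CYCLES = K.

CYCLES = 8

t=0 i0:mul.MUL ; no-port MUL/MUL
t=1 i1,i2:mulh.MUL;or.ALU ; 2-wide
t=2 i3:xor.ALU ; RAW+WAW r0
t=3 i4,i5:mulh.MUL;sll.ALU ; 2-wide
t=4 i6,i7:mul.MUL;bne.BR ; 2-wide
t=5 i8,i9:beq.BR;mulh.MUL ; 2-wide
t=6 i10,i11:add.ALU;add.ALU ; 2-wide
t=7 i12:bne.BR ; tail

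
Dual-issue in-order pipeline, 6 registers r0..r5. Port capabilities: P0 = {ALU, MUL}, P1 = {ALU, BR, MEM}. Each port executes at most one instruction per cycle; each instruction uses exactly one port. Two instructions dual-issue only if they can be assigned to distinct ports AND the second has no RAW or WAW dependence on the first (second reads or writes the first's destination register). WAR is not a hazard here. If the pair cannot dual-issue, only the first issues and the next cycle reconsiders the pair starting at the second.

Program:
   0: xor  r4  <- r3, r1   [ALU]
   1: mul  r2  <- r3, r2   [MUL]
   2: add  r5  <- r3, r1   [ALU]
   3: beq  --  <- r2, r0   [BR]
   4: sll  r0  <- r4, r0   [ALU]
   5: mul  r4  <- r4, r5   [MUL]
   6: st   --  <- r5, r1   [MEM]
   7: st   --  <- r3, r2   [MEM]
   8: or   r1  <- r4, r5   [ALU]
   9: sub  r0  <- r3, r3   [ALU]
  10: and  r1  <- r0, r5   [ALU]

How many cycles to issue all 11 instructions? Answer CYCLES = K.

[0] i0/i1  xor.ALU/mul.MUL  -- dual
[1] i2/i3  add.ALU/beq.BR  -- dual
[2] i4/i5  sll.ALU/mul.MUL  -- dual
[3] i6  st.MEM  -- no-port MEM/MEM
[4] i7/i8  st.MEM/or.ALU  -- dual
[5] i9  sub.ALU  -- RAW r0
[6] i10  and.ALU  -- tail

CYCLES = 7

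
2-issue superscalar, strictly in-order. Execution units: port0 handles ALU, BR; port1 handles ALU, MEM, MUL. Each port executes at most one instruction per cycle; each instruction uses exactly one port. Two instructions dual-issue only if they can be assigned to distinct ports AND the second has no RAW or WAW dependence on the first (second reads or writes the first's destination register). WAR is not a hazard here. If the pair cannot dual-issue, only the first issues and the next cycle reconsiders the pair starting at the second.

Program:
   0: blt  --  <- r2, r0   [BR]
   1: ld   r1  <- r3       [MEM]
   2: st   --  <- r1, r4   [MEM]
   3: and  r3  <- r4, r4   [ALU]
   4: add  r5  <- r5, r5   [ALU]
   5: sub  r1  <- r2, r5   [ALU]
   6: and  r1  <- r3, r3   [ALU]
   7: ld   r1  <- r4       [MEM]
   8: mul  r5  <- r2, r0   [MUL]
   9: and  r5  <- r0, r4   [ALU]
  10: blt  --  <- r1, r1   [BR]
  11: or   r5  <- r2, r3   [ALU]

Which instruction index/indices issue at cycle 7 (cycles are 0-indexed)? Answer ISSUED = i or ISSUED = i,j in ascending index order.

[0] i0/i1  blt/ld  -- pair
[1] i2/i3  st/and  -- pair
[2] i4  add  -- RAW r5
[3] i5  sub  -- WAW r1
[4] i6  and  -- WAW r1
[5] i7  ld  -- no-port MEM/MUL
[6] i8  mul  -- WAW r5
[7] i9/i10  and/blt  -- pair
[8] i11  or  -- tail

ISSUED = 9,10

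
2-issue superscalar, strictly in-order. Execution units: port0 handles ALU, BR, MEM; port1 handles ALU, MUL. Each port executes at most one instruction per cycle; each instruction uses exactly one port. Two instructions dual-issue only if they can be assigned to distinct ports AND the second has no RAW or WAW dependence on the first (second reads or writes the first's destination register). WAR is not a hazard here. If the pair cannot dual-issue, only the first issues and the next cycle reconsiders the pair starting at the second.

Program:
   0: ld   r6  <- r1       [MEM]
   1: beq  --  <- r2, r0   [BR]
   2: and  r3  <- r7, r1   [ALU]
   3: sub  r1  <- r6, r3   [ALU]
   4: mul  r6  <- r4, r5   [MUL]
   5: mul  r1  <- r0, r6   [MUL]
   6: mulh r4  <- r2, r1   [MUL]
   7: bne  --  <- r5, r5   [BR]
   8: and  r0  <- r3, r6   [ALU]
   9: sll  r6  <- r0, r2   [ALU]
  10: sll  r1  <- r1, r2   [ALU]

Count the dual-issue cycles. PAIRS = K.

#0 head=0: ld i0 no-port MEM/BR
#1 head=1: beq/and i1&i2 pair
#2 head=3: sub/mul i3&i4 pair
#3 head=5: mul i5 no-port MUL/MUL
#4 head=6: mulh/bne i6&i7 pair
#5 head=8: and i8 RAW r0
#6 head=9: sll/sll i9&i10 pair

PAIRS = 4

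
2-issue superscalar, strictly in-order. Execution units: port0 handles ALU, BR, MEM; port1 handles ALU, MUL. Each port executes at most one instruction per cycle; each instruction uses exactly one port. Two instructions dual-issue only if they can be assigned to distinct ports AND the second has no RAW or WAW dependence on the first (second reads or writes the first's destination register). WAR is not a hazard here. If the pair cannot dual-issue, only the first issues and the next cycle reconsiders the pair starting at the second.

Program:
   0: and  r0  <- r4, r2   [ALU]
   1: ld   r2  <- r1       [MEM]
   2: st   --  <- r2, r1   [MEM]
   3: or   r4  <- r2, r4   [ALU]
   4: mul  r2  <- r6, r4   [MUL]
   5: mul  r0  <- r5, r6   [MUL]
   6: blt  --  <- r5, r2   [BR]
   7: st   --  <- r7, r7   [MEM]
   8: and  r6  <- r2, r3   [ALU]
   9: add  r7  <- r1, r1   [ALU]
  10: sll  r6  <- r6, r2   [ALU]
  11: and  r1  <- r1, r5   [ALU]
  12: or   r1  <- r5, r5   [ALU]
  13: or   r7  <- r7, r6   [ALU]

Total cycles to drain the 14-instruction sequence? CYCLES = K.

CYCLES = 8

#0 head=0: and.ALU+ld.MEM i0/i1 dual
#1 head=2: st.MEM+or.ALU i2/i3 dual
#2 head=4: mul.MUL i4 no-port MUL/MUL
#3 head=5: mul.MUL+blt.BR i5/i6 dual
#4 head=7: st.MEM+and.ALU i7/i8 dual
#5 head=9: add.ALU+sll.ALU i9/i10 dual
#6 head=11: and.ALU i11 WAW r1
#7 head=12: or.ALU+or.ALU i12/i13 dual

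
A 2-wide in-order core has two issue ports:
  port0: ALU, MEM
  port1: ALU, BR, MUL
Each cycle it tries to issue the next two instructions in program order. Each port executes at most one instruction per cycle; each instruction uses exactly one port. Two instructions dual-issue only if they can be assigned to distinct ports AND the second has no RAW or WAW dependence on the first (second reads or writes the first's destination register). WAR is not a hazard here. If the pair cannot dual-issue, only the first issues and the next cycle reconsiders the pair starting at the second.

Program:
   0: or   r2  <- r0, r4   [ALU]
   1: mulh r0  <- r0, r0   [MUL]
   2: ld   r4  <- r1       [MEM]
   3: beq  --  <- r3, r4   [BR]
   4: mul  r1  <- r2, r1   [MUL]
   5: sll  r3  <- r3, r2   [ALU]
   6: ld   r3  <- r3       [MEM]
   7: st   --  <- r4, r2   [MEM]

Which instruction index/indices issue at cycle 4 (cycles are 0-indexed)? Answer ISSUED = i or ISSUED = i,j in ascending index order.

ISSUED = 6

[0] i0,i1  or.ALU;mulh.MUL  -- dual
[1] i2  ld.MEM  -- RAW r4
[2] i3  beq.BR  -- no-port BR/MUL
[3] i4,i5  mul.MUL;sll.ALU  -- dual
[4] i6  ld.MEM  -- no-port MEM/MEM
[5] i7  st.MEM  -- tail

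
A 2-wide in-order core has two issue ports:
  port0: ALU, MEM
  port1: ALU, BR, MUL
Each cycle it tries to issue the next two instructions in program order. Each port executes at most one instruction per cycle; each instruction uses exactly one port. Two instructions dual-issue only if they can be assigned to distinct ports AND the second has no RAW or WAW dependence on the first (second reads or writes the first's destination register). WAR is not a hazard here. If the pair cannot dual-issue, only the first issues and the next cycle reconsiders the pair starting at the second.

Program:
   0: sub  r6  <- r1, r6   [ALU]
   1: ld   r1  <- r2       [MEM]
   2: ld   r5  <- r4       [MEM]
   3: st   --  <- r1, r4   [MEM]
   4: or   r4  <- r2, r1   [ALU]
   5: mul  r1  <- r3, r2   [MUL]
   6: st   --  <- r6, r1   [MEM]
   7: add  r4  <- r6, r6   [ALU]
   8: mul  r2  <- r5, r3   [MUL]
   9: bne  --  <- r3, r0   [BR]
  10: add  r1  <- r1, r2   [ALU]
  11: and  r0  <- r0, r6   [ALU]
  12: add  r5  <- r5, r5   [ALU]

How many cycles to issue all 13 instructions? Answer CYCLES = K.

#0 head=0: sub;ld i0+i1 dual
#1 head=2: ld i2 no-port MEM/MEM
#2 head=3: st;or i3+i4 dual
#3 head=5: mul i5 RAW r1
#4 head=6: st;add i6+i7 dual
#5 head=8: mul i8 no-port MUL/BR
#6 head=9: bne;add i9+i10 dual
#7 head=11: and;add i11+i12 dual

CYCLES = 8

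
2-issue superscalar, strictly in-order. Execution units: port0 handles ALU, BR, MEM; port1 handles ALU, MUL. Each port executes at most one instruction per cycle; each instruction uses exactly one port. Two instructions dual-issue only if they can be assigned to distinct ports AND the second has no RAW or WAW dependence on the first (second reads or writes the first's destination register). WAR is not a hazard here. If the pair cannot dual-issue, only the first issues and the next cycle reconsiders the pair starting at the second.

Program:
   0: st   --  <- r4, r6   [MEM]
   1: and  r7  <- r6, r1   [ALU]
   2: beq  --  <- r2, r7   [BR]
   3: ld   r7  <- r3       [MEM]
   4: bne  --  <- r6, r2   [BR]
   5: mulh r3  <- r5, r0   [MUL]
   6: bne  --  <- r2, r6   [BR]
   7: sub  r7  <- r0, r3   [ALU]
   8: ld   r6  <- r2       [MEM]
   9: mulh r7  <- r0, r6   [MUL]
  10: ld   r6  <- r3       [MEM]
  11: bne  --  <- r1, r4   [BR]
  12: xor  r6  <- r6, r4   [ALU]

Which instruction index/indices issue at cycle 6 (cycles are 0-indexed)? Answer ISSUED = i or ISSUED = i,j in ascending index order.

ISSUED = 9,10

  cy0 -> i0+i1 (st and) dual
  cy1 -> i2 (beq) no-port BR/MEM
  cy2 -> i3 (ld) no-port MEM/BR
  cy3 -> i4+i5 (bne mulh) dual
  cy4 -> i6+i7 (bne sub) dual
  cy5 -> i8 (ld) RAW r6
  cy6 -> i9+i10 (mulh ld) dual
  cy7 -> i11+i12 (bne xor) dual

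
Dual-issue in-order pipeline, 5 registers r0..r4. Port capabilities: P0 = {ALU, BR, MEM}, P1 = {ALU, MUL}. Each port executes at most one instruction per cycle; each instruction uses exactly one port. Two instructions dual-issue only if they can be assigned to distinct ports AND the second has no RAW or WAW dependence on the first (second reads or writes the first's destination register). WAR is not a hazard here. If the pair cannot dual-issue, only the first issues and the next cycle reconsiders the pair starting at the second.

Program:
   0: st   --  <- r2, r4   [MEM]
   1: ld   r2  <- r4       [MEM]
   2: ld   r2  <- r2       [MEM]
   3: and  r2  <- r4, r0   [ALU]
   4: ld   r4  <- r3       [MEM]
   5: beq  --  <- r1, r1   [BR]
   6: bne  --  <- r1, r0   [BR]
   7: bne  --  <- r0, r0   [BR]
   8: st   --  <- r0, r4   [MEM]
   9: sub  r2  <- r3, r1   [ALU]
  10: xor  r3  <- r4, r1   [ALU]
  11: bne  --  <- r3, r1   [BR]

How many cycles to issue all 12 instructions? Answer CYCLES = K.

CYCLES = 10

[0] i0  st  -- no-port MEM/MEM
[1] i1  ld  -- no-port MEM/MEM
[2] i2  ld  -- WAW r2
[3] i3/i4  and ld  -- 2-wide
[4] i5  beq  -- no-port BR/BR
[5] i6  bne  -- no-port BR/BR
[6] i7  bne  -- no-port BR/MEM
[7] i8/i9  st sub  -- 2-wide
[8] i10  xor  -- RAW r3
[9] i11  bne  -- tail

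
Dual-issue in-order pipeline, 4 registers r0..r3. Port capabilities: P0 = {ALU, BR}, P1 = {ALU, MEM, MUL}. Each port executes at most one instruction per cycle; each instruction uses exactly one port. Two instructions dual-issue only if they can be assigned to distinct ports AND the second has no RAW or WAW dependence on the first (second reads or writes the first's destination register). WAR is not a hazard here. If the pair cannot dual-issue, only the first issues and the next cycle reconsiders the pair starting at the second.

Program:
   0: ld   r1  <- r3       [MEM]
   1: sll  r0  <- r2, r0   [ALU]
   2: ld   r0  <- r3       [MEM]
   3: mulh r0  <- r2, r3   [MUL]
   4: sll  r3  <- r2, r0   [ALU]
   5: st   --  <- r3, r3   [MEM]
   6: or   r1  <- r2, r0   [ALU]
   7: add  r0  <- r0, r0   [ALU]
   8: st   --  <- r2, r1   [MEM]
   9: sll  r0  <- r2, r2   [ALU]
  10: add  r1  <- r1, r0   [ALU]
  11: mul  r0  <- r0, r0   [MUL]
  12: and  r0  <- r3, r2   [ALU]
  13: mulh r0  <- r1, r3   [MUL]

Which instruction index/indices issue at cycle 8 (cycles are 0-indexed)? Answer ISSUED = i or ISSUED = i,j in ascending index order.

  cy0 -> i0+i1 (ld sll) 2-wide
  cy1 -> i2 (ld) no-port MEM/MUL
  cy2 -> i3 (mulh) RAW r0
  cy3 -> i4 (sll) RAW r3
  cy4 -> i5+i6 (st or) 2-wide
  cy5 -> i7+i8 (add st) 2-wide
  cy6 -> i9 (sll) RAW r0
  cy7 -> i10+i11 (add mul) 2-wide
  cy8 -> i12 (and) WAW r0
  cy9 -> i13 (mulh) tail

ISSUED = 12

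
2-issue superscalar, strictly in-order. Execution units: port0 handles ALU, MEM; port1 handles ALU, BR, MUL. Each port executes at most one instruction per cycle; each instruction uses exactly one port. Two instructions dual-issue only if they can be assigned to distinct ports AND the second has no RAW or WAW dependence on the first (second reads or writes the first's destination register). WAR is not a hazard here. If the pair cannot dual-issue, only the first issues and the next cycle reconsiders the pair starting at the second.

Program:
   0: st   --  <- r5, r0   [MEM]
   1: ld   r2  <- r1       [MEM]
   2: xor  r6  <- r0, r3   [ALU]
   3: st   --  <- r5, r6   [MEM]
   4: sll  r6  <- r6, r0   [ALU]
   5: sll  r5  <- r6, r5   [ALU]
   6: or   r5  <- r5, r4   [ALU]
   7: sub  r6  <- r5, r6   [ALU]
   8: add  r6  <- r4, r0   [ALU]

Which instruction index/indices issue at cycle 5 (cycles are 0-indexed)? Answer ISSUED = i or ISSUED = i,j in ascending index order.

t=0 i0:st ; no-port MEM/MEM
t=1 i1,i2:ld xor ; 2-wide
t=2 i3,i4:st sll ; 2-wide
t=3 i5:sll ; RAW+WAW r5
t=4 i6:or ; RAW r5
t=5 i7:sub ; WAW r6
t=6 i8:add ; tail

ISSUED = 7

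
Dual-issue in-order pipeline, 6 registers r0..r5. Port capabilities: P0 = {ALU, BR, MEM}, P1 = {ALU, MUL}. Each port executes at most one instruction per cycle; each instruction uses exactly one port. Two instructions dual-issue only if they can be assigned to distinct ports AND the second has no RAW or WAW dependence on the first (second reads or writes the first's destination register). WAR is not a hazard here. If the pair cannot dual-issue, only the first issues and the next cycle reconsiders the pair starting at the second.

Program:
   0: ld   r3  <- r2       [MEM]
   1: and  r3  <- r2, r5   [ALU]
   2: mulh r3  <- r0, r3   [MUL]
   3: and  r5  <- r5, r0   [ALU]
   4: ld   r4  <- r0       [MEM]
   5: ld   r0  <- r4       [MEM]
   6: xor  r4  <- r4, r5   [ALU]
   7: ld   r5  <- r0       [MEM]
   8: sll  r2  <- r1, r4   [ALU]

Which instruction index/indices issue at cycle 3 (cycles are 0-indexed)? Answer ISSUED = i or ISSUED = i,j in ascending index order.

c0: i0 ld  WAW r3
c1: i1 and  RAW+WAW r3
c2: i2,i3 mulh/and  pair
c3: i4 ld  no-port MEM/MEM
c4: i5,i6 ld/xor  pair
c5: i7,i8 ld/sll  pair

ISSUED = 4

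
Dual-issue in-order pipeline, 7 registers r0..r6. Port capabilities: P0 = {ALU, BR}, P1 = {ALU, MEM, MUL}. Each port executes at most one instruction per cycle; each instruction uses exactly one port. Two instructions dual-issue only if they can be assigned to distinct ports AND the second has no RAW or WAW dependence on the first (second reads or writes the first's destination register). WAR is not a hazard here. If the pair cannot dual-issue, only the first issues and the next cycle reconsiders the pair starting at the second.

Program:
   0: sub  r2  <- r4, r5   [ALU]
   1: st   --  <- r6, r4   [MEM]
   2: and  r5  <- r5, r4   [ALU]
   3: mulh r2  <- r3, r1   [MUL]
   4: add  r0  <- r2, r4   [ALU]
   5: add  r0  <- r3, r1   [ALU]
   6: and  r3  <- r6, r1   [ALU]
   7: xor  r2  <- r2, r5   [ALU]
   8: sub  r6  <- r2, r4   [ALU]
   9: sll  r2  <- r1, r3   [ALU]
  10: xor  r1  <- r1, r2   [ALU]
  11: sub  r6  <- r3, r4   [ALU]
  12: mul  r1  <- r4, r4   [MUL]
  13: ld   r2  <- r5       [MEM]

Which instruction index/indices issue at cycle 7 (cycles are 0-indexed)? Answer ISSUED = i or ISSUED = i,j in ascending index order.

ISSUED = 12

0. sub.ALU;st.MEM @i0&i1  | 2-wide
1. and.ALU;mulh.MUL @i2&i3  | 2-wide
2. add.ALU @i4  | WAW r0
3. add.ALU;and.ALU @i5&i6  | 2-wide
4. xor.ALU @i7  | RAW r2
5. sub.ALU;sll.ALU @i8&i9  | 2-wide
6. xor.ALU;sub.ALU @i10&i11  | 2-wide
7. mul.MUL @i12  | no-port MUL/MEM
8. ld.MEM @i13  | tail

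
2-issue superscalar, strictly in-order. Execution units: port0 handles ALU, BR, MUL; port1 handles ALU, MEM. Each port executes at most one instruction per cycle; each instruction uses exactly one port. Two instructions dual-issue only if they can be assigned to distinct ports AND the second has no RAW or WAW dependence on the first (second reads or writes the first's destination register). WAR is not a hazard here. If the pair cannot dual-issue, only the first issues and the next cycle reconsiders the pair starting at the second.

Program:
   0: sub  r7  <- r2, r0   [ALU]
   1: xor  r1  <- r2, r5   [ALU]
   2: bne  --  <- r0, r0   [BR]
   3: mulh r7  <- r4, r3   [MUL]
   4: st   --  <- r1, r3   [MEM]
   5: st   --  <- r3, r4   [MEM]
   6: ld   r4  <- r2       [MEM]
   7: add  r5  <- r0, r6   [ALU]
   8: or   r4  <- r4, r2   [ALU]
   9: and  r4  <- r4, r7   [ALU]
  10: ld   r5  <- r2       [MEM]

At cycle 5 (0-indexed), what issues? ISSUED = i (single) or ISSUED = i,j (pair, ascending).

ISSUED = 8

#0 head=0: sub.ALU/xor.ALU i0+i1 dual
#1 head=2: bne.BR i2 no-port BR/MUL
#2 head=3: mulh.MUL/st.MEM i3+i4 dual
#3 head=5: st.MEM i5 no-port MEM/MEM
#4 head=6: ld.MEM/add.ALU i6+i7 dual
#5 head=8: or.ALU i8 RAW+WAW r4
#6 head=9: and.ALU/ld.MEM i9+i10 dual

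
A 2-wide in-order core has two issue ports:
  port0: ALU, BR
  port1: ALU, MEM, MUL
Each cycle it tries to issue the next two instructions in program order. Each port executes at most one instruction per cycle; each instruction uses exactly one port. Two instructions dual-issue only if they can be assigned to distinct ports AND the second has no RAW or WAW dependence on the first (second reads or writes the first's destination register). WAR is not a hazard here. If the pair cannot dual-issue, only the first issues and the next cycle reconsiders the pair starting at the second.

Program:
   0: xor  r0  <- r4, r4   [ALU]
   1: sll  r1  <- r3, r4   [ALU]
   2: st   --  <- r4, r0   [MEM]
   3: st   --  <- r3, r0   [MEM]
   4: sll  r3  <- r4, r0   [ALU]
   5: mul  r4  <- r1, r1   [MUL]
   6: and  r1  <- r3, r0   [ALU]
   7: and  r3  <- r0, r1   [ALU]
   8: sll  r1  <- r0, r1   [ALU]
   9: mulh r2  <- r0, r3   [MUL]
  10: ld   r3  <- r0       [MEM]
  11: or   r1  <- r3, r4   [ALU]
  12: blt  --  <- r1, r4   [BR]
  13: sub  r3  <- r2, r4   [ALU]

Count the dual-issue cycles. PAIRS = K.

[0] i0+i1  xor+sll  -- 2-wide
[1] i2  st  -- no-port MEM/MEM
[2] i3+i4  st+sll  -- 2-wide
[3] i5+i6  mul+and  -- 2-wide
[4] i7+i8  and+sll  -- 2-wide
[5] i9  mulh  -- no-port MUL/MEM
[6] i10  ld  -- RAW r3
[7] i11  or  -- RAW r1
[8] i12+i13  blt+sub  -- 2-wide

PAIRS = 5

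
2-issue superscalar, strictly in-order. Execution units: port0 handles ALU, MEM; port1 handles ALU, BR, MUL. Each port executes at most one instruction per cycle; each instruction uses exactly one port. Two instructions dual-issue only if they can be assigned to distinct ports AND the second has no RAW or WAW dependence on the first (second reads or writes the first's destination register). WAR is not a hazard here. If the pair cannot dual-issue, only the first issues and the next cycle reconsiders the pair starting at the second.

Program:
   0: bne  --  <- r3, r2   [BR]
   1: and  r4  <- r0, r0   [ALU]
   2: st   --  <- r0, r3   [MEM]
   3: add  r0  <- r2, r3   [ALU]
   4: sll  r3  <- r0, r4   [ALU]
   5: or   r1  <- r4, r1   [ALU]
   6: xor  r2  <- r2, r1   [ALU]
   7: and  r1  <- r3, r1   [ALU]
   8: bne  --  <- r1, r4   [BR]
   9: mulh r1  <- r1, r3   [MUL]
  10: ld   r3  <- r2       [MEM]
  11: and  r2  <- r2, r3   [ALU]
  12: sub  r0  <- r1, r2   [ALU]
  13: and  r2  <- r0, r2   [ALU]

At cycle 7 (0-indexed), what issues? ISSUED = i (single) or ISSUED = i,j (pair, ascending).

  cy0 -> i0/i1 (bne.BR/and.ALU) 2-wide
  cy1 -> i2/i3 (st.MEM/add.ALU) 2-wide
  cy2 -> i4/i5 (sll.ALU/or.ALU) 2-wide
  cy3 -> i6/i7 (xor.ALU/and.ALU) 2-wide
  cy4 -> i8 (bne.BR) no-port BR/MUL
  cy5 -> i9/i10 (mulh.MUL/ld.MEM) 2-wide
  cy6 -> i11 (and.ALU) RAW r2
  cy7 -> i12 (sub.ALU) RAW r0
  cy8 -> i13 (and.ALU) tail

ISSUED = 12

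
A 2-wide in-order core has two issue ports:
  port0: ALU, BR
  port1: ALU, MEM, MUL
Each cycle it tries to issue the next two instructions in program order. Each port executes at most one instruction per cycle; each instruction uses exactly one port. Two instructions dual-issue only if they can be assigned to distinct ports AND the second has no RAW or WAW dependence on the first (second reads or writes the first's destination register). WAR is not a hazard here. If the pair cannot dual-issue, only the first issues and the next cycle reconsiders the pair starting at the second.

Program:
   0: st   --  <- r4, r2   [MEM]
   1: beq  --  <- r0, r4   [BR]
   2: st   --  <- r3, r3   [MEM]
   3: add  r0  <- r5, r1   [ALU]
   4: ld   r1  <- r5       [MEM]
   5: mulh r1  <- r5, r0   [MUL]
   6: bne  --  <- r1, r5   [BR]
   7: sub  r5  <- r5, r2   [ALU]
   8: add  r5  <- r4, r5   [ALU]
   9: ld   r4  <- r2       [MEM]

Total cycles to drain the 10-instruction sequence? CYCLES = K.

0. st beq @i0/i1  | 2-wide
1. st add @i2/i3  | 2-wide
2. ld @i4  | no-port MEM/MUL
3. mulh @i5  | RAW r1
4. bne sub @i6/i7  | 2-wide
5. add ld @i8/i9  | 2-wide

CYCLES = 6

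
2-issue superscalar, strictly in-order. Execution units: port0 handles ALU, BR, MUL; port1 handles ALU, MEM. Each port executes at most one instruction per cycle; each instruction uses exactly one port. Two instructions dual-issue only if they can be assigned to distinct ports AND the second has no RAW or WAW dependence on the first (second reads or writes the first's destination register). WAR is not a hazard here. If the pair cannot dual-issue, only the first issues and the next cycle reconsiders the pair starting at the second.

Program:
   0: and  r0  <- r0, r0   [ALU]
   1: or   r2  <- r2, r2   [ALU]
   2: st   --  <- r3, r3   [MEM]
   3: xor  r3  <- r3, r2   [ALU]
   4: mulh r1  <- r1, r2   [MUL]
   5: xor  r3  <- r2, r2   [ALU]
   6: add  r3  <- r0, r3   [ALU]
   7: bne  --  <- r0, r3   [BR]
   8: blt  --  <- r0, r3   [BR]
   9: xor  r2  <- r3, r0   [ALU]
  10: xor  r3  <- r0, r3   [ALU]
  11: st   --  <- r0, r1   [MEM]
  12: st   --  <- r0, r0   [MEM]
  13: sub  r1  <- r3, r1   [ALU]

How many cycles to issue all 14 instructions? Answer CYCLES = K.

CYCLES = 8

#0 head=0: and.ALU or.ALU i0,i1 dual
#1 head=2: st.MEM xor.ALU i2,i3 dual
#2 head=4: mulh.MUL xor.ALU i4,i5 dual
#3 head=6: add.ALU i6 RAW r3
#4 head=7: bne.BR i7 no-port BR/BR
#5 head=8: blt.BR xor.ALU i8,i9 dual
#6 head=10: xor.ALU st.MEM i10,i11 dual
#7 head=12: st.MEM sub.ALU i12,i13 dual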